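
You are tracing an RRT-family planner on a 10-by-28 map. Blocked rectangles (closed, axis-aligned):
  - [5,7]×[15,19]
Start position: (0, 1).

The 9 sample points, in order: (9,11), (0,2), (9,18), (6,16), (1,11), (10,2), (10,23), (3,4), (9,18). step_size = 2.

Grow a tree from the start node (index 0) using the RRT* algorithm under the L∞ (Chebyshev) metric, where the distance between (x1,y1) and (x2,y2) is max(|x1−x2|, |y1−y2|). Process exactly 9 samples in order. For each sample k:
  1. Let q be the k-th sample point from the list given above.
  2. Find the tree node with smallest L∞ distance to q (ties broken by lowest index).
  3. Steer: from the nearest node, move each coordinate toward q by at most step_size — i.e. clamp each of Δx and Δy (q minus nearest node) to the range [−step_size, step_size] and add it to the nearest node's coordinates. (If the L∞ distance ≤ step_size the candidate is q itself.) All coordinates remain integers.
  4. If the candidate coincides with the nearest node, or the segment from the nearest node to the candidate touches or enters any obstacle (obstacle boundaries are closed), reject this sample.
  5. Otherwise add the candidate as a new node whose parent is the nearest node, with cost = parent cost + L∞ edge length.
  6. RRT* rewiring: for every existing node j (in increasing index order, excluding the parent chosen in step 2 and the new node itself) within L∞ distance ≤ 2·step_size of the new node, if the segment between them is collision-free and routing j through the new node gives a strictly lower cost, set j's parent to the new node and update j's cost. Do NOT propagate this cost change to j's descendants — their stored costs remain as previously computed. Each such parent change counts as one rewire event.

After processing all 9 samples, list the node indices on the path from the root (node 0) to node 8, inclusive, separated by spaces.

1. q=(9,11) nearest=0 d=10 new=(2,3) → add node 1 parent=0 cost=2
2. q=(0,2) nearest=0 d=1 new=(0,2) → add node 2 parent=0 cost=1
3. q=(9,18) nearest=1 d=15 new=(4,5) → add node 3 parent=1 cost=4
4. q=(6,16) nearest=3 d=11 new=(6,7) → add node 4 parent=3 cost=6
5. q=(1,11) nearest=4 d=5 new=(4,9) → add node 5 parent=4 cost=8
6. q=(10,2) nearest=4 d=5 new=(8,5) → add node 6 parent=4 cost=8
7. q=(10,23) nearest=5 d=14 new=(6,11) → add node 7 parent=5 cost=10
8. q=(3,4) nearest=1 d=1 new=(3,4) → add node 8 parent=1 cost=3
9. q=(9,18) nearest=7 d=7 new=(8,13) → add node 9 parent=7 cost=12

Path: 0 1 8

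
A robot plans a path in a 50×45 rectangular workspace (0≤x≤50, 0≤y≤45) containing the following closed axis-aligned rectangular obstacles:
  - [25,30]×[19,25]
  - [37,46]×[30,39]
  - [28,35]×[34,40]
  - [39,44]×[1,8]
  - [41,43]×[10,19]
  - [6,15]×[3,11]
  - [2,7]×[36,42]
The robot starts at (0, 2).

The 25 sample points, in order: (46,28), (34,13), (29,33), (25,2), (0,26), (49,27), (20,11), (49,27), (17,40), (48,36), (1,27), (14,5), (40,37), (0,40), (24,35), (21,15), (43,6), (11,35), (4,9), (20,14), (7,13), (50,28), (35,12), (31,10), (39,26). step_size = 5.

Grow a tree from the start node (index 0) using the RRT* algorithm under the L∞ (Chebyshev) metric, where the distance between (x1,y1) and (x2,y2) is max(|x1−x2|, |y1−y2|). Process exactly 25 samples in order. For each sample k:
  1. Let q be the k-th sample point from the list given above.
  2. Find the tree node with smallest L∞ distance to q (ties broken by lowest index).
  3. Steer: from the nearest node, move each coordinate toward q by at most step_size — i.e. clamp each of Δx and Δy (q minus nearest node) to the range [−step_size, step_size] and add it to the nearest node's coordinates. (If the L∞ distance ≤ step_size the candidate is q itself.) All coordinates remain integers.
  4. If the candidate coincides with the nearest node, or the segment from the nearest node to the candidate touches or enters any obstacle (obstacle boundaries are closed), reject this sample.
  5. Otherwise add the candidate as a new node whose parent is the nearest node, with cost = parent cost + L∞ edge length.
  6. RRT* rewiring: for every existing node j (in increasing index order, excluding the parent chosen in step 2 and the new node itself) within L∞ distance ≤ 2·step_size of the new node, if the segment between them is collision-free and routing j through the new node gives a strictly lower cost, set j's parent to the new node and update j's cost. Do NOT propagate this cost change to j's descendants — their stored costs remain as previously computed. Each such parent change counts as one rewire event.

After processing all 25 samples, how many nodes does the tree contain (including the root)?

Node count: 16

1. q=(46,28) nearest=0 d=46 new=(5,7) → add node 1 parent=0 cost=5
2. q=(34,13) nearest=1 d=29 new=(10,12) → blocked by [6,15]×[3,11], reject
3. q=(29,33) nearest=1 d=26 new=(10,12) → blocked by [6,15]×[3,11], reject
4. q=(25,2) nearest=1 d=20 new=(10,2) → blocked by [6,15]×[3,11], reject
5. q=(0,26) nearest=1 d=19 new=(0,12) → add node 2 parent=1 cost=10
6. q=(49,27) nearest=1 d=44 new=(10,12) → blocked by [6,15]×[3,11], reject
7. q=(20,11) nearest=1 d=15 new=(10,11) → blocked by [6,15]×[3,11], reject
8. q=(49,27) nearest=1 d=44 new=(10,12) → blocked by [6,15]×[3,11], reject
9. q=(17,40) nearest=2 d=28 new=(5,17) → add node 3 parent=2 cost=15
10. q=(48,36) nearest=1 d=43 new=(10,12) → blocked by [6,15]×[3,11], reject
11. q=(1,27) nearest=3 d=10 new=(1,22) → add node 4 parent=3 cost=20
12. q=(14,5) nearest=1 d=9 new=(10,5) → blocked by [6,15]×[3,11], reject
13. q=(40,37) nearest=1 d=35 new=(10,12) → blocked by [6,15]×[3,11], reject
14. q=(0,40) nearest=4 d=18 new=(0,27) → add node 5 parent=4 cost=25
15. q=(24,35) nearest=3 d=19 new=(10,22) → add node 6 parent=3 cost=20
16. q=(21,15) nearest=6 d=11 new=(15,17) → add node 7 parent=6 cost=25
17. q=(43,6) nearest=7 d=28 new=(20,12) → add node 8 parent=7 cost=30
18. q=(11,35) nearest=5 d=11 new=(5,32) → add node 9 parent=5 cost=30
19. q=(4,9) nearest=1 d=2 new=(4,9) → add node 10 parent=1 cost=7
20. q=(20,14) nearest=8 d=2 new=(20,14) → add node 11 parent=8 cost=32
21. q=(7,13) nearest=3 d=4 new=(7,13) → add node 12 parent=3 cost=19
22. q=(50,28) nearest=8 d=30 new=(25,17) → add node 13 parent=8 cost=35
23. q=(35,12) nearest=13 d=10 new=(30,12) → add node 14 parent=13 cost=40
24. q=(31,10) nearest=14 d=2 new=(31,10) → add node 15 parent=14 cost=42
25. q=(39,26) nearest=13 d=14 new=(30,22) → blocked by [25,30]×[19,25], reject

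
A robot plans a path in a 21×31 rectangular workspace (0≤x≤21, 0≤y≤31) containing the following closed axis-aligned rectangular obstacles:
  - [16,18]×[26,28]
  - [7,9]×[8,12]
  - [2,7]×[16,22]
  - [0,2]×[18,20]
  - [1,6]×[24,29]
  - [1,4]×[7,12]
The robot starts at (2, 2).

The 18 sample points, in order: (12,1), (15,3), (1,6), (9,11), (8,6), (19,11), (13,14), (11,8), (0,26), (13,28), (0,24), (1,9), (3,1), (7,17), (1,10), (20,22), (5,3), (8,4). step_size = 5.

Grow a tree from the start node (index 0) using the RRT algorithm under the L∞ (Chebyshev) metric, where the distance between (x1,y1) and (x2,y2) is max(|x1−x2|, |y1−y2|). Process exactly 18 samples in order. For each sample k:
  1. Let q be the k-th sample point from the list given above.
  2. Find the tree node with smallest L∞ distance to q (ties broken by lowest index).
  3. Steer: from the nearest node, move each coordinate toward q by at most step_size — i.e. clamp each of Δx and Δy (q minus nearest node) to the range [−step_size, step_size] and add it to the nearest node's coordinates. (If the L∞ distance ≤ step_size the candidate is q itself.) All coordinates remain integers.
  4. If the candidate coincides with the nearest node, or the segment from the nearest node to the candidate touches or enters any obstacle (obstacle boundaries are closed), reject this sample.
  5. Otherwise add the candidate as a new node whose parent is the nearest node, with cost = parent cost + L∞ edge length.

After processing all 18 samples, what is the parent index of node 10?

Parent of node 10: 0

1. q=(12,1) nearest=0 d=10 new=(7,1) → add node 1 parent=0 cost=5
2. q=(15,3) nearest=1 d=8 new=(12,3) → add node 2 parent=1 cost=10
3. q=(1,6) nearest=0 d=4 new=(1,6) → add node 3 parent=0 cost=4
4. q=(9,11) nearest=2 d=8 new=(9,8) → blocked by [7,9]×[8,12], reject
5. q=(8,6) nearest=2 d=4 new=(8,6) → add node 4 parent=2 cost=14
6. q=(19,11) nearest=2 d=8 new=(17,8) → add node 5 parent=2 cost=15
7. q=(13,14) nearest=5 d=6 new=(13,13) → add node 6 parent=5 cost=20
8. q=(11,8) nearest=4 d=3 new=(11,8) → add node 7 parent=4 cost=17
9. q=(0,26) nearest=6 d=13 new=(8,18) → add node 8 parent=6 cost=25
10. q=(13,28) nearest=8 d=10 new=(13,23) → add node 9 parent=8 cost=30
11. q=(0,24) nearest=8 d=8 new=(3,23) → blocked by [2,7]×[16,22], reject
12. q=(1,9) nearest=3 d=3 new=(1,9) → blocked by [1,4]×[7,12], reject
13. q=(3,1) nearest=0 d=1 new=(3,1) → add node 10 parent=0 cost=1
14. q=(7,17) nearest=8 d=1 new=(7,17) → blocked by [2,7]×[16,22], reject
15. q=(1,10) nearest=3 d=4 new=(1,10) → blocked by [1,4]×[7,12], reject
16. q=(20,22) nearest=9 d=7 new=(18,22) → add node 11 parent=9 cost=35
17. q=(5,3) nearest=1 d=2 new=(5,3) → add node 12 parent=1 cost=7
18. q=(8,4) nearest=4 d=2 new=(8,4) → add node 13 parent=4 cost=16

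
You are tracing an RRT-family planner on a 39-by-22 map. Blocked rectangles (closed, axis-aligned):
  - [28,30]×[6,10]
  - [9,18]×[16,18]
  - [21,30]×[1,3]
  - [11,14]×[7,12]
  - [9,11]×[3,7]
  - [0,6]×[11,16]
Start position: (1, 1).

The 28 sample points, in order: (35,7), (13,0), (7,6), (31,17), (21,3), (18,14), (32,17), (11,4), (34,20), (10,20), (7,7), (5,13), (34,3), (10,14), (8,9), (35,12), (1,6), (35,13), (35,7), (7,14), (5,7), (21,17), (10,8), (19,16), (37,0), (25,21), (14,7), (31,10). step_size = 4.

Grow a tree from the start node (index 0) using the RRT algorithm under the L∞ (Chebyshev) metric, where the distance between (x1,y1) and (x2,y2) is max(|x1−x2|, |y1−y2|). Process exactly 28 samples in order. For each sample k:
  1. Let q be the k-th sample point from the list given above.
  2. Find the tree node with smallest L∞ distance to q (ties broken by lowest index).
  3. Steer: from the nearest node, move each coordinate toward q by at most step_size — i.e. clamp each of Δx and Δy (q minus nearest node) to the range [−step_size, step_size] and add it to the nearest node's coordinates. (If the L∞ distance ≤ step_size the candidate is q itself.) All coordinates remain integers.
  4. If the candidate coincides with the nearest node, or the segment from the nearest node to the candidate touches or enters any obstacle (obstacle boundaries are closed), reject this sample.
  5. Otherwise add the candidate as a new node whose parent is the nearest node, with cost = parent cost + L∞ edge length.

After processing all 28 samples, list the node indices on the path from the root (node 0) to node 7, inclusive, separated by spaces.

1. q=(35,7) nearest=0 d=34 new=(5,5) → add node 1 parent=0 cost=4
2. q=(13,0) nearest=1 d=8 new=(9,1) → add node 2 parent=1 cost=8
3. q=(7,6) nearest=1 d=2 new=(7,6) → add node 3 parent=1 cost=6
4. q=(31,17) nearest=2 d=22 new=(13,5) → blocked by [9,11]×[3,7], reject
5. q=(21,3) nearest=2 d=12 new=(13,3) → add node 4 parent=2 cost=12
6. q=(18,14) nearest=3 d=11 new=(11,10) → blocked by [11,14]×[7,12], reject
7. q=(32,17) nearest=4 d=19 new=(17,7) → add node 5 parent=4 cost=16
8. q=(11,4) nearest=4 d=2 new=(11,4) → blocked by [9,11]×[3,7], reject
9. q=(34,20) nearest=5 d=17 new=(21,11) → add node 6 parent=5 cost=20
10. q=(10,20) nearest=6 d=11 new=(17,15) → add node 7 parent=6 cost=24
11. q=(7,7) nearest=3 d=1 new=(7,7) → add node 8 parent=3 cost=7
12. q=(5,13) nearest=8 d=6 new=(5,11) → blocked by [0,6]×[11,16], reject
13. q=(34,3) nearest=6 d=13 new=(25,7) → add node 9 parent=6 cost=24
14. q=(10,14) nearest=5 d=7 new=(13,11) → blocked by [11,14]×[7,12], reject
15. q=(8,9) nearest=8 d=2 new=(8,9) → add node 10 parent=8 cost=9
16. q=(35,12) nearest=9 d=10 new=(29,11) → blocked by [28,30]×[6,10], reject
17. q=(1,6) nearest=1 d=4 new=(1,6) → add node 11 parent=1 cost=8
18. q=(35,13) nearest=9 d=10 new=(29,11) → blocked by [28,30]×[6,10], reject
19. q=(35,7) nearest=9 d=10 new=(29,7) → blocked by [28,30]×[6,10], reject
20. q=(7,14) nearest=10 d=5 new=(7,13) → add node 12 parent=10 cost=13
21. q=(5,7) nearest=1 d=2 new=(5,7) → add node 13 parent=1 cost=6
22. q=(21,17) nearest=7 d=4 new=(21,17) → add node 14 parent=7 cost=28
23. q=(10,8) nearest=10 d=2 new=(10,8) → add node 15 parent=10 cost=11
24. q=(19,16) nearest=7 d=2 new=(19,16) → add node 16 parent=7 cost=26
25. q=(37,0) nearest=9 d=12 new=(29,3) → blocked by [21,30]×[1,3], reject
26. q=(25,21) nearest=14 d=4 new=(25,21) → add node 17 parent=14 cost=32
27. q=(14,7) nearest=5 d=3 new=(14,7) → blocked by [11,14]×[7,12], reject
28. q=(31,10) nearest=9 d=6 new=(29,10) → blocked by [28,30]×[6,10], reject

Path: 0 1 2 4 5 6 7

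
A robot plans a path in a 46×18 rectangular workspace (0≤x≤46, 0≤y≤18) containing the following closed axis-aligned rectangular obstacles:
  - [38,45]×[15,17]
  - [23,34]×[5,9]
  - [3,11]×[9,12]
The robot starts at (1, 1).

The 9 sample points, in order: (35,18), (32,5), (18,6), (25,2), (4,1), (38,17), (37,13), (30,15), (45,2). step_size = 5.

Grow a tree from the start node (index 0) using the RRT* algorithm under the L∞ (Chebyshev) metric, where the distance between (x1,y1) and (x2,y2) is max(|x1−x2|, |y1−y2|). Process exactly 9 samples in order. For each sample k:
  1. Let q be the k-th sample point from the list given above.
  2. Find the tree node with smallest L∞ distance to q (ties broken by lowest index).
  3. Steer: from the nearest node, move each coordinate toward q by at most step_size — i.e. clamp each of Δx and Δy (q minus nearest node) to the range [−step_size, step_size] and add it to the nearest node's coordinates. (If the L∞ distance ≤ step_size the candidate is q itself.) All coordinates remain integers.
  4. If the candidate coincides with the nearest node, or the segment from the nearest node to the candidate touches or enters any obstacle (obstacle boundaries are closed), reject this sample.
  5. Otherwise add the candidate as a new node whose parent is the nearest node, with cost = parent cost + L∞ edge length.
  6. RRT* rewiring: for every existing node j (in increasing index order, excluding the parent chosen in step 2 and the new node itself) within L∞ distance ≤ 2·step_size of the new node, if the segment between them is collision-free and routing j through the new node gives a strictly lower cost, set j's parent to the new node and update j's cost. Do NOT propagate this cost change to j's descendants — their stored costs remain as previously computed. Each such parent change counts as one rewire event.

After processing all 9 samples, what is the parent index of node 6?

1. q=(35,18) nearest=0 d=34 new=(6,6) → add node 1 parent=0 cost=5
2. q=(32,5) nearest=1 d=26 new=(11,5) → add node 2 parent=1 cost=10
3. q=(18,6) nearest=2 d=7 new=(16,6) → add node 3 parent=2 cost=15
4. q=(25,2) nearest=3 d=9 new=(21,2) → add node 4 parent=3 cost=20
5. q=(4,1) nearest=0 d=3 new=(4,1) → add node 5 parent=0 cost=3
6. q=(38,17) nearest=4 d=17 new=(26,7) → blocked by [23,34]×[5,9], reject
7. q=(37,13) nearest=4 d=16 new=(26,7) → blocked by [23,34]×[5,9], reject
8. q=(30,15) nearest=4 d=13 new=(26,7) → blocked by [23,34]×[5,9], reject
9. q=(45,2) nearest=4 d=24 new=(26,2) → add node 6 parent=4 cost=25

Parent of node 6: 4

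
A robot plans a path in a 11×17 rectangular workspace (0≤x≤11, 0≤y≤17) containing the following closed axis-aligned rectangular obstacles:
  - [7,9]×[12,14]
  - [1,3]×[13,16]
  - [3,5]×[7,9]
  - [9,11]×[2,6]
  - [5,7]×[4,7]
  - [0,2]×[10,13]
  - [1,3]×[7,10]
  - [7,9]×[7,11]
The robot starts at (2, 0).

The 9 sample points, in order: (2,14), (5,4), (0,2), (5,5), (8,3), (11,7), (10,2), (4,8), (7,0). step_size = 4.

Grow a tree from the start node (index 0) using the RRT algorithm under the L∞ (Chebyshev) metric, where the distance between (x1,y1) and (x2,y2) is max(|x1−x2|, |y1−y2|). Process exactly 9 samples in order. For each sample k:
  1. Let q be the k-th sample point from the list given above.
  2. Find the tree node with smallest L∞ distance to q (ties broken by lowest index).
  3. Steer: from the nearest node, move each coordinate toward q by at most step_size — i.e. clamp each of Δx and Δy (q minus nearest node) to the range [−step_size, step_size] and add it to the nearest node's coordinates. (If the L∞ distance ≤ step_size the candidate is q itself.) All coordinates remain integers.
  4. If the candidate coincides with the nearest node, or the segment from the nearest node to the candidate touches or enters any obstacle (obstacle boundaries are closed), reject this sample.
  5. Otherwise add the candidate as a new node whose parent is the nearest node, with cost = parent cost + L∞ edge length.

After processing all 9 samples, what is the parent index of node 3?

1. q=(2,14) nearest=0 d=14 new=(2,4) → add node 1 parent=0 cost=4
2. q=(5,4) nearest=1 d=3 new=(5,4) → blocked by [5,7]×[4,7], reject
3. q=(0,2) nearest=0 d=2 new=(0,2) → add node 2 parent=0 cost=2
4. q=(5,5) nearest=1 d=3 new=(5,5) → blocked by [5,7]×[4,7], reject
5. q=(8,3) nearest=0 d=6 new=(6,3) → add node 3 parent=0 cost=4
6. q=(11,7) nearest=3 d=5 new=(10,7) → blocked by [9,11]×[2,6], reject
7. q=(10,2) nearest=3 d=4 new=(10,2) → blocked by [9,11]×[2,6], reject
8. q=(4,8) nearest=1 d=4 new=(4,8) → blocked by [3,5]×[7,9], reject
9. q=(7,0) nearest=3 d=3 new=(7,0) → add node 4 parent=3 cost=7

Parent of node 3: 0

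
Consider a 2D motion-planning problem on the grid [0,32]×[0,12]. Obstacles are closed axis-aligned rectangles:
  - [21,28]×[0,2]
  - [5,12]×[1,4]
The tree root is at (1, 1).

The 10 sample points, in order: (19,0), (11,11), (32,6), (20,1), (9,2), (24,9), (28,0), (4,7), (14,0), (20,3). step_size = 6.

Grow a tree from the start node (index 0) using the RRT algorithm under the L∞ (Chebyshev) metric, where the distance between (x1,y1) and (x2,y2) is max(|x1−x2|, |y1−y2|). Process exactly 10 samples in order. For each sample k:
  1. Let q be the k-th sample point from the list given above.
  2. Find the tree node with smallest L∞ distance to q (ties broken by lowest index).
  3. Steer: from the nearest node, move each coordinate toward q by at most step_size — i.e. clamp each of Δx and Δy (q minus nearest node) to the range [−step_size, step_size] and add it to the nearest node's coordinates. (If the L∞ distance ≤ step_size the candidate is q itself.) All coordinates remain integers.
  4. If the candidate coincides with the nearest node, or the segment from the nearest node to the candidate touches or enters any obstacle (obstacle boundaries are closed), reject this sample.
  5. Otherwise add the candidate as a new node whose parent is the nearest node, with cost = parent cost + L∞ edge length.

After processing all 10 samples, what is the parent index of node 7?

Parent of node 7: 4

1. q=(19,0) nearest=0 d=18 new=(7,0) → add node 1 parent=0 cost=6
2. q=(11,11) nearest=0 d=10 new=(7,7) → add node 2 parent=0 cost=6
3. q=(32,6) nearest=1 d=25 new=(13,6) → blocked by [5,12]×[1,4], reject
4. q=(20,1) nearest=1 d=13 new=(13,1) → add node 3 parent=1 cost=12
5. q=(9,2) nearest=1 d=2 new=(9,2) → blocked by [5,12]×[1,4], reject
6. q=(24,9) nearest=3 d=11 new=(19,7) → add node 4 parent=3 cost=18
7. q=(28,0) nearest=4 d=9 new=(25,1) → blocked by [21,28]×[0,2], reject
8. q=(4,7) nearest=2 d=3 new=(4,7) → add node 5 parent=2 cost=9
9. q=(14,0) nearest=3 d=1 new=(14,0) → add node 6 parent=3 cost=13
10. q=(20,3) nearest=4 d=4 new=(20,3) → add node 7 parent=4 cost=22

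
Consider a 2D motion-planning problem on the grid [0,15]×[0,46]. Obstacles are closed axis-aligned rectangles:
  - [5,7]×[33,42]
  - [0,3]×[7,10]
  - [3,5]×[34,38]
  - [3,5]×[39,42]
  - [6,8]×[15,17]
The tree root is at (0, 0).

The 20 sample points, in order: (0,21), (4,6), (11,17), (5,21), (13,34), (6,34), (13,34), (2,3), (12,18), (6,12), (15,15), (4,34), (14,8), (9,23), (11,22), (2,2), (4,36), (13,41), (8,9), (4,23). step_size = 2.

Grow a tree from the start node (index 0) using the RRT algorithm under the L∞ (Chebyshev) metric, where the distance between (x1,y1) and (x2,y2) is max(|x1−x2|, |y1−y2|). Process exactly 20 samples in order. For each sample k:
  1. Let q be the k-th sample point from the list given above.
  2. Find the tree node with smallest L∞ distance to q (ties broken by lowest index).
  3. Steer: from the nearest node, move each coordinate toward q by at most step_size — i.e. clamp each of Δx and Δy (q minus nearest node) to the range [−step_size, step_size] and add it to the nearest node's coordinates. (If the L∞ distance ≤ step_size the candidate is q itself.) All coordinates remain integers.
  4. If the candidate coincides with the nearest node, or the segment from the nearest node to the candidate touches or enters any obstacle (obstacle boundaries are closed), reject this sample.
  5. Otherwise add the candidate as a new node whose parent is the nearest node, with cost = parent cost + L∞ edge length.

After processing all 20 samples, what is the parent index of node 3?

Parent of node 3: 2

1. q=(0,21) nearest=0 d=21 new=(0,2) → add node 1 parent=0 cost=2
2. q=(4,6) nearest=1 d=4 new=(2,4) → add node 2 parent=1 cost=4
3. q=(11,17) nearest=2 d=13 new=(4,6) → add node 3 parent=2 cost=6
4. q=(5,21) nearest=3 d=15 new=(5,8) → add node 4 parent=3 cost=8
5. q=(13,34) nearest=4 d=26 new=(7,10) → add node 5 parent=4 cost=10
6. q=(6,34) nearest=5 d=24 new=(6,12) → add node 6 parent=5 cost=12
7. q=(13,34) nearest=6 d=22 new=(8,14) → add node 7 parent=6 cost=14
8. q=(2,3) nearest=2 d=1 new=(2,3) → add node 8 parent=2 cost=5
9. q=(12,18) nearest=7 d=4 new=(10,16) → add node 9 parent=7 cost=16
10. q=(6,12) nearest=6 d=0 → coincident, reject
11. q=(15,15) nearest=9 d=5 new=(12,15) → add node 10 parent=9 cost=18
12. q=(4,34) nearest=9 d=18 new=(8,18) → add node 11 parent=9 cost=18
13. q=(14,8) nearest=7 d=6 new=(10,12) → add node 12 parent=7 cost=16
14. q=(9,23) nearest=11 d=5 new=(9,20) → add node 13 parent=11 cost=20
15. q=(11,22) nearest=13 d=2 new=(11,22) → add node 14 parent=13 cost=22
16. q=(2,2) nearest=8 d=1 new=(2,2) → add node 15 parent=8 cost=6
17. q=(4,36) nearest=14 d=14 new=(9,24) → add node 16 parent=14 cost=24
18. q=(13,41) nearest=16 d=17 new=(11,26) → add node 17 parent=16 cost=26
19. q=(8,9) nearest=5 d=1 new=(8,9) → add node 18 parent=5 cost=11
20. q=(4,23) nearest=11 d=5 new=(6,20) → add node 19 parent=11 cost=20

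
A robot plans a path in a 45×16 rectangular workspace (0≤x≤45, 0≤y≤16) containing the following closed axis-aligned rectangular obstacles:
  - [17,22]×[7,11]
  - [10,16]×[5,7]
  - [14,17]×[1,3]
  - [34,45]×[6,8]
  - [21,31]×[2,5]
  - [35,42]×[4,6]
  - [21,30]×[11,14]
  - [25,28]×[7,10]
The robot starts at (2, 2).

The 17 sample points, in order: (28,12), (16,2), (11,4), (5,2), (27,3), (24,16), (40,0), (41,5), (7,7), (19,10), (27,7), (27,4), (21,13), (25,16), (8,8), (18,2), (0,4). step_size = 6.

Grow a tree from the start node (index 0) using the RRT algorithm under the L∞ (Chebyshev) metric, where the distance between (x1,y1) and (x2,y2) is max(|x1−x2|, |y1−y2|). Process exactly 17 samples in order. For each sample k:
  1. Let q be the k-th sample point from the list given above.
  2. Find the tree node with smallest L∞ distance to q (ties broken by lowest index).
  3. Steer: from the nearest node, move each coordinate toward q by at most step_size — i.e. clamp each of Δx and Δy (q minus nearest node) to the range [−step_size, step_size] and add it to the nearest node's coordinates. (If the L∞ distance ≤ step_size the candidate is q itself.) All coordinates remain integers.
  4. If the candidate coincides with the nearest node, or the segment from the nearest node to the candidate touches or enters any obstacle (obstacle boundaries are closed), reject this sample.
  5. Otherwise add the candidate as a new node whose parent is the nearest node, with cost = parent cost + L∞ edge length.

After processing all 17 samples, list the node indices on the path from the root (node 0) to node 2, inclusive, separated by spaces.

1. q=(28,12) nearest=0 d=26 new=(8,8) → add node 1 parent=0 cost=6
2. q=(16,2) nearest=1 d=8 new=(14,2) → blocked by [10,16]×[5,7], reject
3. q=(11,4) nearest=1 d=4 new=(11,4) → blocked by [10,16]×[5,7], reject
4. q=(5,2) nearest=0 d=3 new=(5,2) → add node 2 parent=0 cost=3
5. q=(27,3) nearest=1 d=19 new=(14,3) → blocked by [10,16]×[5,7], reject
6. q=(24,16) nearest=1 d=16 new=(14,14) → add node 3 parent=1 cost=12
7. q=(40,0) nearest=3 d=26 new=(20,8) → blocked by [17,22]×[7,11], reject
8. q=(41,5) nearest=3 d=27 new=(20,8) → blocked by [17,22]×[7,11], reject
9. q=(7,7) nearest=1 d=1 new=(7,7) → add node 4 parent=1 cost=7
10. q=(19,10) nearest=3 d=5 new=(19,10) → blocked by [17,22]×[7,11], reject
11. q=(27,7) nearest=3 d=13 new=(20,8) → blocked by [17,22]×[7,11], reject
12. q=(27,4) nearest=3 d=13 new=(20,8) → blocked by [17,22]×[7,11], reject
13. q=(21,13) nearest=3 d=7 new=(20,13) → add node 5 parent=3 cost=18
14. q=(25,16) nearest=5 d=5 new=(25,16) → blocked by [21,30]×[11,14], reject
15. q=(8,8) nearest=1 d=0 → coincident, reject
16. q=(18,2) nearest=1 d=10 new=(14,2) → blocked by [10,16]×[5,7], reject
17. q=(0,4) nearest=0 d=2 new=(0,4) → add node 6 parent=0 cost=2

Path: 0 2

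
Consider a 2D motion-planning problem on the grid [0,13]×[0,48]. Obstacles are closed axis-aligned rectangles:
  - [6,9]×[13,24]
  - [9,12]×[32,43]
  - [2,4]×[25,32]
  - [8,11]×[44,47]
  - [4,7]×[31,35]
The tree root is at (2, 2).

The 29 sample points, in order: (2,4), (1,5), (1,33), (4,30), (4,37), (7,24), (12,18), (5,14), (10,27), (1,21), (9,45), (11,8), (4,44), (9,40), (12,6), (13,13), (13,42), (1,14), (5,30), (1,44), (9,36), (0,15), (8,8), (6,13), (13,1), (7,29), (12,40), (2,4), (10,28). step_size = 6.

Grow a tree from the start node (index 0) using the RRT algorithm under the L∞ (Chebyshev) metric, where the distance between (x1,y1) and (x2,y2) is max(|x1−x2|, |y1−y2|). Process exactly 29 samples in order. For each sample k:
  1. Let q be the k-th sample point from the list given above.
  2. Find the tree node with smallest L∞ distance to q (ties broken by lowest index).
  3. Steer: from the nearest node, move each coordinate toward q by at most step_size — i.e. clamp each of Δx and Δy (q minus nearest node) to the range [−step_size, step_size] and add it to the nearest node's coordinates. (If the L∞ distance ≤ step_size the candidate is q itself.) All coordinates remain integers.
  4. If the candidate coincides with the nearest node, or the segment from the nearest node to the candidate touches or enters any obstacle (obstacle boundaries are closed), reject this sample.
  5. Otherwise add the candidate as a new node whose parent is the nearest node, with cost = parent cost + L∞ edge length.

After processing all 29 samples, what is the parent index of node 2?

1. q=(2,4) nearest=0 d=2 new=(2,4) → add node 1 parent=0 cost=2
2. q=(1,5) nearest=1 d=1 new=(1,5) → add node 2 parent=1 cost=3
3. q=(1,33) nearest=2 d=28 new=(1,11) → add node 3 parent=2 cost=9
4. q=(4,30) nearest=3 d=19 new=(4,17) → add node 4 parent=3 cost=15
5. q=(4,37) nearest=4 d=20 new=(4,23) → add node 5 parent=4 cost=21
6. q=(7,24) nearest=5 d=3 new=(7,24) → blocked by [6,9]×[13,24], reject
7. q=(12,18) nearest=4 d=8 new=(10,18) → blocked by [6,9]×[13,24], reject
8. q=(5,14) nearest=4 d=3 new=(5,14) → add node 6 parent=4 cost=18
9. q=(10,27) nearest=5 d=6 new=(10,27) → add node 7 parent=5 cost=27
10. q=(1,21) nearest=5 d=3 new=(1,21) → add node 8 parent=5 cost=24
11. q=(9,45) nearest=7 d=18 new=(9,33) → blocked by [9,12]×[32,43], reject
12. q=(11,8) nearest=6 d=6 new=(11,8) → blocked by [6,9]×[13,24], reject
13. q=(4,44) nearest=7 d=17 new=(4,33) → blocked by [4,7]×[31,35], reject
14. q=(9,40) nearest=7 d=13 new=(9,33) → blocked by [9,12]×[32,43], reject
15. q=(12,6) nearest=6 d=8 new=(11,8) → blocked by [6,9]×[13,24], reject
16. q=(13,13) nearest=6 d=8 new=(11,13) → blocked by [6,9]×[13,24], reject
17. q=(13,42) nearest=7 d=15 new=(13,33) → add node 9 parent=7 cost=33
18. q=(1,14) nearest=3 d=3 new=(1,14) → add node 10 parent=3 cost=12
19. q=(5,30) nearest=7 d=5 new=(5,30) → add node 11 parent=7 cost=32
20. q=(1,44) nearest=9 d=12 new=(7,39) → blocked by [9,12]×[32,43], reject
21. q=(9,36) nearest=9 d=4 new=(9,36) → blocked by [9,12]×[32,43], reject
22. q=(0,15) nearest=10 d=1 new=(0,15) → add node 12 parent=10 cost=13
23. q=(8,8) nearest=0 d=6 new=(8,8) → add node 13 parent=0 cost=6
24. q=(6,13) nearest=6 d=1 new=(6,13) → blocked by [6,9]×[13,24], reject
25. q=(13,1) nearest=13 d=7 new=(13,2) → add node 14 parent=13 cost=12
26. q=(7,29) nearest=11 d=2 new=(7,29) → add node 15 parent=11 cost=34
27. q=(12,40) nearest=9 d=7 new=(12,39) → blocked by [9,12]×[32,43], reject
28. q=(2,4) nearest=1 d=0 → coincident, reject
29. q=(10,28) nearest=7 d=1 new=(10,28) → add node 16 parent=7 cost=28

Parent of node 2: 1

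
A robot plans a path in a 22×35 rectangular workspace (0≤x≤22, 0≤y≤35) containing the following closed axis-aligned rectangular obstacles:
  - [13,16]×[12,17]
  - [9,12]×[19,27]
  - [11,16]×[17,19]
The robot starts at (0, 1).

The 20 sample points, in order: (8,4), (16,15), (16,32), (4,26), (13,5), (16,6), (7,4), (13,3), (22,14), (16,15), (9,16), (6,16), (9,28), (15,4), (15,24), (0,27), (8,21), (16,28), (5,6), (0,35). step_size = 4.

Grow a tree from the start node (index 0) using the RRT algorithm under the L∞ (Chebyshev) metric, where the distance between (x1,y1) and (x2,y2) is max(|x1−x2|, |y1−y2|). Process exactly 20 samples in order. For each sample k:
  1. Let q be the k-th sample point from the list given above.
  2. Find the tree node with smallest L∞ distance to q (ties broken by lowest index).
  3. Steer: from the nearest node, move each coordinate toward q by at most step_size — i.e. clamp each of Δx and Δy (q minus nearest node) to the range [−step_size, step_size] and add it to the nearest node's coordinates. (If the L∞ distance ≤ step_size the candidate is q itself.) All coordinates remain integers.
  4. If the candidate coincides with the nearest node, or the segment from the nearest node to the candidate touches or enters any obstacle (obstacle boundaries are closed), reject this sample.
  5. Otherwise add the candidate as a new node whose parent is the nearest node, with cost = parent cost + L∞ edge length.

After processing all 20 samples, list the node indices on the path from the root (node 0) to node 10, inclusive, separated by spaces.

1. q=(8,4) nearest=0 d=8 new=(4,4) → add node 1 parent=0 cost=4
2. q=(16,15) nearest=1 d=12 new=(8,8) → add node 2 parent=1 cost=8
3. q=(16,32) nearest=2 d=24 new=(12,12) → add node 3 parent=2 cost=12
4. q=(4,26) nearest=3 d=14 new=(8,16) → add node 4 parent=3 cost=16
5. q=(13,5) nearest=2 d=5 new=(12,5) → add node 5 parent=2 cost=12
6. q=(16,6) nearest=5 d=4 new=(16,6) → add node 6 parent=5 cost=16
7. q=(7,4) nearest=1 d=3 new=(7,4) → add node 7 parent=1 cost=7
8. q=(13,3) nearest=5 d=2 new=(13,3) → add node 8 parent=5 cost=14
9. q=(22,14) nearest=6 d=8 new=(20,10) → add node 9 parent=6 cost=20
10. q=(16,15) nearest=3 d=4 new=(16,15) → blocked by [13,16]×[12,17], reject
11. q=(9,16) nearest=4 d=1 new=(9,16) → add node 10 parent=4 cost=17
12. q=(6,16) nearest=4 d=2 new=(6,16) → add node 11 parent=4 cost=18
13. q=(9,28) nearest=4 d=12 new=(9,20) → blocked by [9,12]×[19,27], reject
14. q=(15,4) nearest=6 d=2 new=(15,4) → add node 12 parent=6 cost=18
15. q=(15,24) nearest=4 d=8 new=(12,20) → blocked by [9,12]×[19,27], reject
16. q=(0,27) nearest=4 d=11 new=(4,20) → add node 13 parent=4 cost=20
17. q=(8,21) nearest=13 d=4 new=(8,21) → add node 14 parent=13 cost=24
18. q=(16,28) nearest=14 d=8 new=(12,25) → blocked by [9,12]×[19,27], reject
19. q=(5,6) nearest=1 d=2 new=(5,6) → add node 15 parent=1 cost=6
20. q=(0,35) nearest=14 d=14 new=(4,25) → add node 16 parent=14 cost=28

Path: 0 1 2 3 4 10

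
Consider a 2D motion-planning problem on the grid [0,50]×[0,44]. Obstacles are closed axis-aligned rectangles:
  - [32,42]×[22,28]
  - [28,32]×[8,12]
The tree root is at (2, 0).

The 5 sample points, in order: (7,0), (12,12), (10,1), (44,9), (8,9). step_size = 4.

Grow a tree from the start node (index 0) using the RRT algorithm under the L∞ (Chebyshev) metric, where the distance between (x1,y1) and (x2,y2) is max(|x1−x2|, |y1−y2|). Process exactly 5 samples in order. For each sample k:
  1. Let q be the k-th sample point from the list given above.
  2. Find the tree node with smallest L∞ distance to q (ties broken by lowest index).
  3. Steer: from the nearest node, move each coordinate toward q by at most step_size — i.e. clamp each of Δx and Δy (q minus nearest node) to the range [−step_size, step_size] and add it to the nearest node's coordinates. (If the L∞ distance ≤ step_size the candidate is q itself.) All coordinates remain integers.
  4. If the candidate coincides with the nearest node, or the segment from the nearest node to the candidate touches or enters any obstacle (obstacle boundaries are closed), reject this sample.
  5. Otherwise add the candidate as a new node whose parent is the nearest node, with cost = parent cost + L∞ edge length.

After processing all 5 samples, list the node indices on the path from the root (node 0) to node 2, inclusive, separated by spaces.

Path: 0 2

1. q=(7,0) nearest=0 d=5 new=(6,0) → add node 1 parent=0 cost=4
2. q=(12,12) nearest=0 d=12 new=(6,4) → add node 2 parent=0 cost=4
3. q=(10,1) nearest=1 d=4 new=(10,1) → add node 3 parent=1 cost=8
4. q=(44,9) nearest=3 d=34 new=(14,5) → add node 4 parent=3 cost=12
5. q=(8,9) nearest=2 d=5 new=(8,8) → add node 5 parent=2 cost=8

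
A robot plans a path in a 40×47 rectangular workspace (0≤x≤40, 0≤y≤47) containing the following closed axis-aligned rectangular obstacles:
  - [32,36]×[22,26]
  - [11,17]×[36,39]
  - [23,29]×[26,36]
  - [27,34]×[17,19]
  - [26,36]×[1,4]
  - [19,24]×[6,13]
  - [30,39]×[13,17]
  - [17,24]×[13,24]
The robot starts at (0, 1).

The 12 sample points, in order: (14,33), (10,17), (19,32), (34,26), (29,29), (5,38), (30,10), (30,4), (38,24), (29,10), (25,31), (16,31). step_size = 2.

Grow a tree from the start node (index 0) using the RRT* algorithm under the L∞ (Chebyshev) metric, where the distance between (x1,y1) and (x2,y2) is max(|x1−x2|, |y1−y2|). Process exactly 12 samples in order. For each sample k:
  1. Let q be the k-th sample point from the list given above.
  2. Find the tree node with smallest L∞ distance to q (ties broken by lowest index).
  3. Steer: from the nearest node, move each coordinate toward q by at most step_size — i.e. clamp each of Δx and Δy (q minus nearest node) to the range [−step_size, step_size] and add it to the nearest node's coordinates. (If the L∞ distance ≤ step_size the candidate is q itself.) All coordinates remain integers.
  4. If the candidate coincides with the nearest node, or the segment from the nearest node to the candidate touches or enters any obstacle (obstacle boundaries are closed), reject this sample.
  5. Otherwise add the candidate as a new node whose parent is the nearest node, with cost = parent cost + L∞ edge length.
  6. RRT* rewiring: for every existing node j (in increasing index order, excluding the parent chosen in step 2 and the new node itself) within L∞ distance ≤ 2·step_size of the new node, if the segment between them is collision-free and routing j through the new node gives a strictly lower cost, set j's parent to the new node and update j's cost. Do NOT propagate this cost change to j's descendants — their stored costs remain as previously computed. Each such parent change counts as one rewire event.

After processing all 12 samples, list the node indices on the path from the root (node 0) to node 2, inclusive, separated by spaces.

1. q=(14,33) nearest=0 d=32 new=(2,3) → add node 1 parent=0 cost=2
2. q=(10,17) nearest=1 d=14 new=(4,5) → add node 2 parent=1 cost=4
3. q=(19,32) nearest=2 d=27 new=(6,7) → add node 3 parent=2 cost=6
4. q=(34,26) nearest=3 d=28 new=(8,9) → add node 4 parent=3 cost=8
5. q=(29,29) nearest=4 d=21 new=(10,11) → add node 5 parent=4 cost=10
6. q=(5,38) nearest=5 d=27 new=(8,13) → add node 6 parent=5 cost=12
7. q=(30,10) nearest=5 d=20 new=(12,10) → add node 7 parent=5 cost=12
8. q=(30,4) nearest=7 d=18 new=(14,8) → add node 8 parent=7 cost=14
9. q=(38,24) nearest=8 d=24 new=(16,10) → add node 9 parent=8 cost=16
10. q=(29,10) nearest=9 d=13 new=(18,10) → add node 10 parent=9 cost=18
11. q=(25,31) nearest=6 d=18 new=(10,15) → add node 11 parent=6 cost=14
12. q=(16,31) nearest=11 d=16 new=(12,17) → add node 12 parent=11 cost=16

Path: 0 1 2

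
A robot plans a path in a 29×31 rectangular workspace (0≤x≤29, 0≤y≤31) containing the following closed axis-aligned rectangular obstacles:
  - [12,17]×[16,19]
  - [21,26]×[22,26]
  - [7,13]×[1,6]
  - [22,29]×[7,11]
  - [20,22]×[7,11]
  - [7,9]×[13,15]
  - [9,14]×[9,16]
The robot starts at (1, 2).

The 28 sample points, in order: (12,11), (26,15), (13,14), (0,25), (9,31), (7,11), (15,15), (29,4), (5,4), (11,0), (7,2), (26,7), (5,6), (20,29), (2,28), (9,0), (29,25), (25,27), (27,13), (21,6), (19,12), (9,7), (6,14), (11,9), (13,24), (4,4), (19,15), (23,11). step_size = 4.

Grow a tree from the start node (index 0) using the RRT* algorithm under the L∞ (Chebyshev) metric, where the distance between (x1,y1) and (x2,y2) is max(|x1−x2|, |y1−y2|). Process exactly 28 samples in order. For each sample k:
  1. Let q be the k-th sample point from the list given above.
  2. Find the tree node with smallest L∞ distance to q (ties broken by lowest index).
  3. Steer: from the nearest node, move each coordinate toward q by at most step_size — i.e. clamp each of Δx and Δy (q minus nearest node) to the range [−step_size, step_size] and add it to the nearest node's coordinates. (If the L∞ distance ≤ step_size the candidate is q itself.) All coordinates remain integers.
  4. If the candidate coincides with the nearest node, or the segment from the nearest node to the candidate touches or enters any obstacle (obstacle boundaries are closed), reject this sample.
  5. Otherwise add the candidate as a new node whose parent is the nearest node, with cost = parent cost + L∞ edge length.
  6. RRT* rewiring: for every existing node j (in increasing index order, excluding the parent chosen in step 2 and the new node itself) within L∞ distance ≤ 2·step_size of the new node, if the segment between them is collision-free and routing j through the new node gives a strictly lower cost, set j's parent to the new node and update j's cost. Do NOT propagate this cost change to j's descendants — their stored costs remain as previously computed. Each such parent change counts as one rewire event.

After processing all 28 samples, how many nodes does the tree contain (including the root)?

Node count: 14

1. q=(12,11) nearest=0 d=11 new=(5,6) → add node 1 parent=0 cost=4
2. q=(26,15) nearest=1 d=21 new=(9,10) → blocked by [9,14]×[9,16], reject
3. q=(13,14) nearest=1 d=8 new=(9,10) → blocked by [9,14]×[9,16], reject
4. q=(0,25) nearest=1 d=19 new=(1,10) → add node 2 parent=1 cost=8
5. q=(9,31) nearest=2 d=21 new=(5,14) → add node 3 parent=2 cost=12
6. q=(7,11) nearest=3 d=3 new=(7,11) → add node 4 parent=3 cost=15
7. q=(15,15) nearest=4 d=8 new=(11,15) → blocked by [7,9]×[13,15], reject
8. q=(29,4) nearest=4 d=22 new=(11,7) → blocked by [9,14]×[9,16], reject
9. q=(5,4) nearest=1 d=2 new=(5,4) → add node 5 parent=1 cost=6; rewire 4→5 (13<15)
10. q=(11,0) nearest=1 d=6 new=(9,2) → blocked by [7,13]×[1,6], reject
11. q=(7,2) nearest=5 d=2 new=(7,2) → blocked by [7,13]×[1,6], reject
12. q=(26,7) nearest=4 d=19 new=(11,7) → blocked by [9,14]×[9,16], reject
13. q=(5,6) nearest=1 d=0 → coincident, reject
14. q=(20,29) nearest=3 d=15 new=(9,18) → add node 6 parent=3 cost=16
15. q=(2,28) nearest=6 d=10 new=(5,22) → add node 7 parent=6 cost=20
16. q=(9,0) nearest=5 d=4 new=(9,0) → blocked by [7,13]×[1,6], reject
17. q=(29,25) nearest=6 d=20 new=(13,22) → add node 8 parent=6 cost=20
18. q=(25,27) nearest=8 d=12 new=(17,26) → add node 9 parent=8 cost=24
19. q=(27,13) nearest=9 d=13 new=(21,22) → blocked by [21,26]×[22,26], reject
20. q=(21,6) nearest=6 d=12 new=(13,14) → blocked by [9,14]×[9,16], reject
21. q=(19,12) nearest=6 d=10 new=(13,14) → blocked by [9,14]×[9,16], reject
22. q=(9,7) nearest=1 d=4 new=(9,7) → add node 10 parent=1 cost=8; rewire 4→10 (12<13)
23. q=(6,14) nearest=3 d=1 new=(6,14) → add node 11 parent=3 cost=13
24. q=(11,9) nearest=10 d=2 new=(11,9) → blocked by [9,14]×[9,16], reject
25. q=(13,24) nearest=8 d=2 new=(13,24) → add node 12 parent=8 cost=22
26. q=(4,4) nearest=5 d=1 new=(4,4) → add node 13 parent=5 cost=7
27. q=(19,15) nearest=8 d=7 new=(17,18) → blocked by [12,17]×[16,19], reject
28. q=(23,11) nearest=8 d=11 new=(17,18) → blocked by [12,17]×[16,19], reject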